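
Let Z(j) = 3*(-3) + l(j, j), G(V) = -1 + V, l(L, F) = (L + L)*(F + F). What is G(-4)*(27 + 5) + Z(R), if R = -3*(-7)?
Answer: 1595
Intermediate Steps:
l(L, F) = 4*F*L (l(L, F) = (2*L)*(2*F) = 4*F*L)
R = 21
Z(j) = -9 + 4*j**2 (Z(j) = 3*(-3) + 4*j*j = -9 + 4*j**2)
G(-4)*(27 + 5) + Z(R) = (-1 - 4)*(27 + 5) + (-9 + 4*21**2) = -5*32 + (-9 + 4*441) = -160 + (-9 + 1764) = -160 + 1755 = 1595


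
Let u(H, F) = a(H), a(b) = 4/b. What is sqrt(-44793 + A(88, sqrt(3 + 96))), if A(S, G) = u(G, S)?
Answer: sqrt(-48779577 + 132*sqrt(11))/33 ≈ 211.64*I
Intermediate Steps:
u(H, F) = 4/H
A(S, G) = 4/G
sqrt(-44793 + A(88, sqrt(3 + 96))) = sqrt(-44793 + 4/(sqrt(3 + 96))) = sqrt(-44793 + 4/(sqrt(99))) = sqrt(-44793 + 4/((3*sqrt(11)))) = sqrt(-44793 + 4*(sqrt(11)/33)) = sqrt(-44793 + 4*sqrt(11)/33)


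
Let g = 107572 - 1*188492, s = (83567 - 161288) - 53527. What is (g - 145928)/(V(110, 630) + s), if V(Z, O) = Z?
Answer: 6672/3857 ≈ 1.7298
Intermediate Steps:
s = -131248 (s = -77721 - 53527 = -131248)
g = -80920 (g = 107572 - 188492 = -80920)
(g - 145928)/(V(110, 630) + s) = (-80920 - 145928)/(110 - 131248) = -226848/(-131138) = -226848*(-1/131138) = 6672/3857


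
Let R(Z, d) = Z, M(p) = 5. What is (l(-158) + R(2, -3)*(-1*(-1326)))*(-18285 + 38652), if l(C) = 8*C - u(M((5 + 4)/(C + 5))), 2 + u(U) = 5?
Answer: 28208295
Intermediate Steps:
u(U) = 3 (u(U) = -2 + 5 = 3)
l(C) = -3 + 8*C (l(C) = 8*C - 1*3 = 8*C - 3 = -3 + 8*C)
(l(-158) + R(2, -3)*(-1*(-1326)))*(-18285 + 38652) = ((-3 + 8*(-158)) + 2*(-1*(-1326)))*(-18285 + 38652) = ((-3 - 1264) + 2*1326)*20367 = (-1267 + 2652)*20367 = 1385*20367 = 28208295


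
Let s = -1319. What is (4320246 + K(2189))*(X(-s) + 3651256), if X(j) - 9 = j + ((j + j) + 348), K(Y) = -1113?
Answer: 15788893020810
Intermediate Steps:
X(j) = 357 + 3*j (X(j) = 9 + (j + ((j + j) + 348)) = 9 + (j + (2*j + 348)) = 9 + (j + (348 + 2*j)) = 9 + (348 + 3*j) = 357 + 3*j)
(4320246 + K(2189))*(X(-s) + 3651256) = (4320246 - 1113)*((357 + 3*(-1*(-1319))) + 3651256) = 4319133*((357 + 3*1319) + 3651256) = 4319133*((357 + 3957) + 3651256) = 4319133*(4314 + 3651256) = 4319133*3655570 = 15788893020810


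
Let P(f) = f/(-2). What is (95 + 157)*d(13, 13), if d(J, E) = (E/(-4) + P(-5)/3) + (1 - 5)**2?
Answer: 3423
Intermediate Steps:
P(f) = -f/2 (P(f) = f*(-1/2) = -f/2)
d(J, E) = 101/6 - E/4 (d(J, E) = (E/(-4) - 1/2*(-5)/3) + (1 - 5)**2 = (E*(-1/4) + (5/2)*(1/3)) + (-4)**2 = (-E/4 + 5/6) + 16 = (5/6 - E/4) + 16 = 101/6 - E/4)
(95 + 157)*d(13, 13) = (95 + 157)*(101/6 - 1/4*13) = 252*(101/6 - 13/4) = 252*(163/12) = 3423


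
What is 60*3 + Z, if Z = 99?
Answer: 279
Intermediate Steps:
60*3 + Z = 60*3 + 99 = 180 + 99 = 279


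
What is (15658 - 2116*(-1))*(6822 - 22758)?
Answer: -283246464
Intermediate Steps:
(15658 - 2116*(-1))*(6822 - 22758) = (15658 + 2116)*(-15936) = 17774*(-15936) = -283246464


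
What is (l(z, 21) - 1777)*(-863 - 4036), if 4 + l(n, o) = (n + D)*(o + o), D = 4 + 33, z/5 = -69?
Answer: 72098583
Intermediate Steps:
z = -345 (z = 5*(-69) = -345)
D = 37
l(n, o) = -4 + 2*o*(37 + n) (l(n, o) = -4 + (n + 37)*(o + o) = -4 + (37 + n)*(2*o) = -4 + 2*o*(37 + n))
(l(z, 21) - 1777)*(-863 - 4036) = ((-4 + 74*21 + 2*(-345)*21) - 1777)*(-863 - 4036) = ((-4 + 1554 - 14490) - 1777)*(-4899) = (-12940 - 1777)*(-4899) = -14717*(-4899) = 72098583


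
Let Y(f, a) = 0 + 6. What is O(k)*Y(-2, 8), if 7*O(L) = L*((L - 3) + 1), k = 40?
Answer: 9120/7 ≈ 1302.9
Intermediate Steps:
Y(f, a) = 6
O(L) = L*(-2 + L)/7 (O(L) = (L*((L - 3) + 1))/7 = (L*((-3 + L) + 1))/7 = (L*(-2 + L))/7 = L*(-2 + L)/7)
O(k)*Y(-2, 8) = ((1/7)*40*(-2 + 40))*6 = ((1/7)*40*38)*6 = (1520/7)*6 = 9120/7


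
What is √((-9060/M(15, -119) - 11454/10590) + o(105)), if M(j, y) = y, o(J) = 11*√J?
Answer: √(3310934820515 + 485261713475*√105)/210035 ≈ 13.703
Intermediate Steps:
√((-9060/M(15, -119) - 11454/10590) + o(105)) = √((-9060/(-119) - 11454/10590) + 11*√105) = √((-9060*(-1/119) - 11454*1/10590) + 11*√105) = √((9060/119 - 1909/1765) + 11*√105) = √(15763729/210035 + 11*√105)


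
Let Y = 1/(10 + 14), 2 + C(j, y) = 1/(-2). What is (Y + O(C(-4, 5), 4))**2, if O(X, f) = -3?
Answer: 5041/576 ≈ 8.7517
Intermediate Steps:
C(j, y) = -5/2 (C(j, y) = -2 + 1/(-2) = -2 - 1/2 = -5/2)
Y = 1/24 ≈ 0.041667
(Y + O(C(-4, 5), 4))**2 = (1/24 - 3)**2 = (-71/24)**2 = 5041/576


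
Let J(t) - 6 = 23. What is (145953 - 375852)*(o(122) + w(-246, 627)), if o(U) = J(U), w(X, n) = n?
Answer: -150813744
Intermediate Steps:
J(t) = 29 (J(t) = 6 + 23 = 29)
o(U) = 29
(145953 - 375852)*(o(122) + w(-246, 627)) = (145953 - 375852)*(29 + 627) = -229899*656 = -150813744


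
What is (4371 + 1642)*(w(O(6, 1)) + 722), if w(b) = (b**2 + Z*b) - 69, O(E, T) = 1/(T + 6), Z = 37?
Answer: 27708763/7 ≈ 3.9584e+6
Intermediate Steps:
O(E, T) = 1/(6 + T)
w(b) = -69 + b**2 + 37*b (w(b) = (b**2 + 37*b) - 69 = -69 + b**2 + 37*b)
(4371 + 1642)*(w(O(6, 1)) + 722) = (4371 + 1642)*((-69 + (1/(6 + 1))**2 + 37/(6 + 1)) + 722) = 6013*((-69 + (1/7)**2 + 37/7) + 722) = 6013*((-69 + (1/7)**2 + 37*(1/7)) + 722) = 6013*((-69 + 1/49 + 37/7) + 722) = 6013*(-3121/49 + 722) = 6013*(32257/49) = 27708763/7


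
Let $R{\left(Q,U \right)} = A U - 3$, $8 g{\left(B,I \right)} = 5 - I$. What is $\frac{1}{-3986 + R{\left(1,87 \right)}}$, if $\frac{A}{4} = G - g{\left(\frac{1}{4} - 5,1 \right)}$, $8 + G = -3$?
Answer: $- \frac{1}{7991} \approx -0.00012514$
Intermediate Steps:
$G = -11$ ($G = -8 - 3 = -11$)
$g{\left(B,I \right)} = \frac{5}{8} - \frac{I}{8}$ ($g{\left(B,I \right)} = \frac{5 - I}{8} = \frac{5}{8} - \frac{I}{8}$)
$A = -46$ ($A = 4 \left(-11 - \left(\frac{5}{8} - \frac{1}{8}\right)\right) = 4 \left(-11 - \frac{1}{2}\right) = 4 \left(- \frac{23}{2}\right) = -46$)
$R{\left(Q,U \right)} = -3 - 46 U$ ($R{\left(Q,U \right)} = - 46 U - 3 = -3 - 46 U$)
$\frac{1}{-3986 + R{\left(1,87 \right)}} = \frac{1}{-3986 - 4005} = \frac{1}{-7991} = - \frac{1}{7991}$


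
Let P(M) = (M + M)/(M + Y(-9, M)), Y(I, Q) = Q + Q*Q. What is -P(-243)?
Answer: 2/241 ≈ 0.0082988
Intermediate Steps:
Y(I, Q) = Q + Q²
P(M) = 2*M/(M + M*(1 + M)) (P(M) = (M + M)/(M + M*(1 + M)) = (2*M)/(M + M*(1 + M)) = 2*M/(M + M*(1 + M)))
-P(-243) = -2/(2 - 243) = -2/(-241) = -2*(-1)/241 = -1*(-2/241) = 2/241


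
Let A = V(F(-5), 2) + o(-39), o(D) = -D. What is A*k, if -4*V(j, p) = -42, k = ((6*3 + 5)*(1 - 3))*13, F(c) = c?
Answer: -29601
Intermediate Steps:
k = -598 (k = ((18 + 5)*(-2))*13 = (23*(-2))*13 = -46*13 = -598)
V(j, p) = 21/2 (V(j, p) = -¼*(-42) = 21/2)
A = 99/2 (A = 21/2 - 1*(-39) = 21/2 + 39 = 99/2 ≈ 49.500)
A*k = (99/2)*(-598) = -29601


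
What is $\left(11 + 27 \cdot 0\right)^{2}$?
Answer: $121$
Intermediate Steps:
$\left(11 + 27 \cdot 0\right)^{2} = \left(11 + 0\right)^{2} = 11^{2} = 121$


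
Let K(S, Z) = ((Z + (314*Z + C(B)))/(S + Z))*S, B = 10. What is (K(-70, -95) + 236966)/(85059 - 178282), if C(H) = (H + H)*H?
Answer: -7403728/3076359 ≈ -2.4067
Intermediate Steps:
C(H) = 2*H**2 (C(H) = (2*H)*H = 2*H**2)
K(S, Z) = S*(200 + 315*Z)/(S + Z) (K(S, Z) = ((Z + (314*Z + 2*10**2))/(S + Z))*S = ((Z + (314*Z + 2*100))/(S + Z))*S = ((Z + (314*Z + 200))/(S + Z))*S = ((Z + (200 + 314*Z))/(S + Z))*S = ((200 + 315*Z)/(S + Z))*S = S*(200 + 315*Z)/(S + Z))
(K(-70, -95) + 236966)/(85059 - 178282) = (5*(-70)*(40 + 63*(-95))/(-70 - 95) + 236966)/(85059 - 178282) = (5*(-70)*(40 - 5985)/(-165) + 236966)/(-93223) = (5*(-70)*(-1/165)*(-5945) + 236966)*(-1/93223) = (-416150/33 + 236966)*(-1/93223) = (7403728/33)*(-1/93223) = -7403728/3076359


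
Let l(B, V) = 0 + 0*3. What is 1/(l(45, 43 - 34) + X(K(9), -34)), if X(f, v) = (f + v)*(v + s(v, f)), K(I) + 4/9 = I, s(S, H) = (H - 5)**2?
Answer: 729/396170 ≈ 0.0018401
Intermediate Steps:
s(S, H) = (-5 + H)**2
l(B, V) = 0 (l(B, V) = 0 + 0 = 0)
K(I) = -4/9 + I
X(f, v) = (f + v)*(v + (-5 + f)**2)
1/(l(45, 43 - 34) + X(K(9), -34)) = 1/(0 + ((-34)**2 + (-4/9 + 9)*(-34) + (-4/9 + 9)*(-5 + (-4/9 + 9))**2 - 34*(-5 + (-4/9 + 9))**2)) = 1/(0 + (1156 + (77/9)*(-34) + 77*(-5 + 77/9)**2/9 - 34*(-5 + 77/9)**2)) = 1/(0 + (1156 - 2618/9 + 77*(32/9)**2/9 - 34*(32/9)**2)) = 1/(0 + (1156 - 2618/9 + (77/9)*(1024/81) - 34*1024/81)) = 1/(0 + (1156 - 2618/9 + 78848/729 - 34816/81)) = 1/(0 + 396170/729) = 1/(396170/729) = 729/396170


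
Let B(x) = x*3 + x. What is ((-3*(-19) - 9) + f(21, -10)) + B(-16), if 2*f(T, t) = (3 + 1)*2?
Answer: -12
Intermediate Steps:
f(T, t) = 4 (f(T, t) = ((3 + 1)*2)/2 = (4*2)/2 = (½)*8 = 4)
B(x) = 4*x (B(x) = 3*x + x = 4*x)
((-3*(-19) - 9) + f(21, -10)) + B(-16) = ((-3*(-19) - 9) + 4) + 4*(-16) = ((57 - 9) + 4) - 64 = (48 + 4) - 64 = 52 - 64 = -12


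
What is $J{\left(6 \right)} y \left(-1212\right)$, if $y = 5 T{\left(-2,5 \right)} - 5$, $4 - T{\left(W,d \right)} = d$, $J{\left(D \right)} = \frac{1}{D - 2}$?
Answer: $3030$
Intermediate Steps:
$J{\left(D \right)} = \frac{1}{-2 + D}$
$T{\left(W,d \right)} = 4 - d$
$y = -10$ ($y = 5 \left(4 - 5\right) - 5 = 5 \left(-1\right) - 5 = -5 - 5 = -10$)
$J{\left(6 \right)} y \left(-1212\right) = \frac{1}{-2 + 6} \left(-10\right) \left(-1212\right) = \frac{1}{4} \left(-10\right) \left(-1212\right) = \left(- \frac{5}{2}\right) \left(-1212\right) = 3030$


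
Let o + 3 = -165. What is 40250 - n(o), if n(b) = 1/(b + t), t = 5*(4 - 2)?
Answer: 6359501/158 ≈ 40250.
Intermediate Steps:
o = -168 (o = -3 - 165 = -168)
t = 10 (t = 5*2 = 10)
n(b) = 1/(10 + b) (n(b) = 1/(b + 10) = 1/(10 + b))
40250 - n(o) = 40250 - 1/(10 - 168) = 40250 - 1/(-158) = 40250 - 1*(-1/158) = 40250 + 1/158 = 6359501/158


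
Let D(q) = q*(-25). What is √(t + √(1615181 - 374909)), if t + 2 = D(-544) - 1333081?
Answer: √(-1319483 + 36*√957) ≈ 1148.2*I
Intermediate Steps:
D(q) = -25*q
t = -1319483 (t = -2 + (-25*(-544) - 1333081) = -2 + (13600 - 1333081) = -2 - 1319481 = -1319483)
√(t + √(1615181 - 374909)) = √(-1319483 + √(1615181 - 374909)) = √(-1319483 + √1240272) = √(-1319483 + 36*√957)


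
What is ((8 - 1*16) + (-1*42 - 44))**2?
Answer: 8836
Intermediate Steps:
((8 - 1*16) + (-1*42 - 44))**2 = ((8 - 16) + (-42 - 44))**2 = (-8 - 86)**2 = (-94)**2 = 8836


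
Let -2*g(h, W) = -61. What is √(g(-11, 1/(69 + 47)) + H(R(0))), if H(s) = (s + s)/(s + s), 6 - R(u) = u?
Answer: 3*√14/2 ≈ 5.6125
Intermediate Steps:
R(u) = 6 - u
g(h, W) = 61/2 (g(h, W) = -½*(-61) = 61/2)
H(s) = 1 (H(s) = (2*s)/((2*s)) = (2*s)*(1/(2*s)) = 1)
√(g(-11, 1/(69 + 47)) + H(R(0))) = √(61/2 + 1) = √(63/2) = 3*√14/2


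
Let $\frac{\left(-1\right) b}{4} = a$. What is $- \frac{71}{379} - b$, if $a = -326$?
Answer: $- \frac{494287}{379} \approx -1304.2$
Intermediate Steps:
$b = 1304$ ($b = \left(-4\right) \left(-326\right) = 1304$)
$- \frac{71}{379} - b = - \frac{71}{379} - 1304 = - \frac{494287}{379}$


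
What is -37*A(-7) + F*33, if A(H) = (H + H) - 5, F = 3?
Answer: 802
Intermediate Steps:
A(H) = -5 + 2*H (A(H) = 2*H - 5 = -5 + 2*H)
-37*A(-7) + F*33 = -37*(-5 + 2*(-7)) + 3*33 = -37*(-5 - 14) + 99 = -37*(-19) + 99 = 703 + 99 = 802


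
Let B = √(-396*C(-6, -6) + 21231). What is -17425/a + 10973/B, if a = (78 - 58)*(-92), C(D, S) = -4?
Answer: 3485/368 + 10973*√15/585 ≈ 82.117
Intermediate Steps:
a = -1840 (a = 20*(-92) = -1840)
B = 39*√15 (B = √(-396*(-4) + 21231) = √(1584 + 21231) = √22815 = 39*√15 ≈ 151.05)
-17425/a + 10973/B = -17425/(-1840) + 10973/((39*√15)) = -17425*(-1/1840) + 10973*(√15/585) = 3485/368 + 10973*√15/585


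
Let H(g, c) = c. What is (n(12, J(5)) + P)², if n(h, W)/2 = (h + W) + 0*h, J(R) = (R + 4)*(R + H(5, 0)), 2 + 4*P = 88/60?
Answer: 2917264/225 ≈ 12966.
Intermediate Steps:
P = -2/15 (P = -½ + (88/60)/4 = -½ + (88*(1/60))/4 = -½ + (¼)*(22/15) = -½ + 11/30 = -2/15 ≈ -0.13333)
J(R) = R*(4 + R) (J(R) = (R + 4)*(R + 0) = (4 + R)*R = R*(4 + R))
n(h, W) = 2*W + 2*h (n(h, W) = 2*((h + W) + 0*h) = 2*((W + h) + 0) = 2*(W + h) = 2*W + 2*h)
(n(12, J(5)) + P)² = ((2*(5*(4 + 5)) + 2*12) - 2/15)² = ((2*(5*9) + 24) - 2/15)² = ((2*45 + 24) - 2/15)² = ((90 + 24) - 2/15)² = (114 - 2/15)² = (1708/15)² = 2917264/225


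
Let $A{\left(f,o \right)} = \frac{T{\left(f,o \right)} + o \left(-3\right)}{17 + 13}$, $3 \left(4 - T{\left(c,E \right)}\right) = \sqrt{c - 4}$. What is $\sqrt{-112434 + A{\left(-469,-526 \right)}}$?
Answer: $\frac{\sqrt{-101143140 - 10 i \sqrt{473}}}{30} \approx 0.00036042 - 335.23 i$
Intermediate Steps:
$T{\left(c,E \right)} = 4 - \frac{\sqrt{-4 + c}}{3}$ ($T{\left(c,E \right)} = 4 - \frac{\sqrt{c - 4}}{3} = 4 - \frac{\sqrt{-4 + c}}{3}$)
$A{\left(f,o \right)} = \frac{2}{15} - \frac{o}{10} - \frac{\sqrt{-4 + f}}{90}$ ($A{\left(f,o \right)} = \frac{\left(4 - \frac{\sqrt{-4 + f}}{3}\right) + o \left(-3\right)}{17 + 13} = \frac{\left(4 - \frac{\sqrt{-4 + f}}{3}\right) - 3 o}{30} = \left(4 - 3 o - \frac{\sqrt{-4 + f}}{3}\right) \frac{1}{30} = \frac{2}{15} - \frac{o}{10} - \frac{\sqrt{-4 + f}}{90}$)
$\sqrt{-112434 + A{\left(-469,-526 \right)}} = \sqrt{-112434 - \left(- \frac{791}{15} + \frac{\sqrt{-4 - 469}}{90}\right)} = \sqrt{-112434 + \left(\frac{2}{15} + \frac{263}{5} - \frac{\sqrt{-473}}{90}\right)} = \sqrt{-112434 + \left(\frac{2}{15} + \frac{263}{5} - \frac{i \sqrt{473}}{90}\right)} = \sqrt{-112434 + \left(\frac{791}{15} - \frac{i \sqrt{473}}{90}\right)} = \sqrt{- \frac{1685719}{15} - \frac{i \sqrt{473}}{90}}$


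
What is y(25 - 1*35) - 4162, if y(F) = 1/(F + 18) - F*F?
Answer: -34095/8 ≈ -4261.9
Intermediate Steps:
y(F) = 1/(18 + F) - F**2
y(25 - 1*35) - 4162 = (1 - (25 - 1*35)**3 - 18*(25 - 1*35)**2)/(18 + (25 - 1*35)) - 4162 = (1 - (25 - 35)**3 - 18*(25 - 35)**2)/(18 + (25 - 35)) - 4162 = (1 - 1*(-10)**3 - 18*(-10)**2)/(18 - 10) - 4162 = (1 - 1*(-1000) - 18*100)/8 - 4162 = (1 + 1000 - 1800)/8 - 4162 = (1/8)*(-799) - 4162 = -799/8 - 4162 = -34095/8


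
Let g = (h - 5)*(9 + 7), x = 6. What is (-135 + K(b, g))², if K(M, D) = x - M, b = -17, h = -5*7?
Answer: 12544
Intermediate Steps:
h = -35
g = -640 (g = (-35 - 5)*(9 + 7) = -40*16 = -640)
K(M, D) = 6 - M
(-135 + K(b, g))² = (-135 + (6 - 1*(-17)))² = (-135 + (6 + 17))² = (-135 + 23)² = (-112)² = 12544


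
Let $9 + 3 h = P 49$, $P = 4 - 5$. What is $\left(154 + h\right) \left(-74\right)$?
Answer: $- \frac{29896}{3} \approx -9965.3$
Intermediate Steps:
$P = -1$
$h = - \frac{58}{3}$ ($h = -3 + \frac{\left(-1\right) 49}{3} = -3 + \frac{1}{3} \left(-49\right) = -3 - \frac{49}{3} = - \frac{58}{3} \approx -19.333$)
$\left(154 + h\right) \left(-74\right) = \left(154 - \frac{58}{3}\right) \left(-74\right) = \frac{404}{3} \left(-74\right) = - \frac{29896}{3}$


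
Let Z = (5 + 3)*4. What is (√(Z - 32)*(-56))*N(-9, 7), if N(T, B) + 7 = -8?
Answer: 0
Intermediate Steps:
Z = 32 (Z = 8*4 = 32)
N(T, B) = -15 (N(T, B) = -7 - 8 = -15)
(√(Z - 32)*(-56))*N(-9, 7) = (√(32 - 32)*(-56))*(-15) = (√0*(-56))*(-15) = (0*(-56))*(-15) = 0*(-15) = 0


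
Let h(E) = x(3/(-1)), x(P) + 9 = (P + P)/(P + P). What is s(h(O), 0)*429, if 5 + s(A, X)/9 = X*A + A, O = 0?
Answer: -50193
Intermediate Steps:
x(P) = -8 (x(P) = -9 + (P + P)/(P + P) = -9 + (2*P)/((2*P)) = -9 + (2*P)*(1/(2*P)) = -9 + 1 = -8)
h(E) = -8
s(A, X) = -45 + 9*A + 9*A*X (s(A, X) = -45 + 9*(X*A + A) = -45 + 9*(A*X + A) = -45 + 9*(A + A*X) = -45 + (9*A + 9*A*X) = -45 + 9*A + 9*A*X)
s(h(O), 0)*429 = (-45 + 9*(-8) + 9*(-8)*0)*429 = (-45 - 72 + 0)*429 = -117*429 = -50193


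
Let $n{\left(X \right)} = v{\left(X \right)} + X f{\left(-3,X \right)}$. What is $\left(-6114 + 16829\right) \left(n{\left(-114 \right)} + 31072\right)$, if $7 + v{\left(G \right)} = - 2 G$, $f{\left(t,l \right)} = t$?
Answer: $338969025$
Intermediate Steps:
$v{\left(G \right)} = -7 - 2 G$
$n{\left(X \right)} = -7 - 5 X$ ($n{\left(X \right)} = \left(-7 - 2 X\right) + X \left(-3\right) = \left(-7 - 2 X\right) - 3 X = -7 - 5 X$)
$\left(-6114 + 16829\right) \left(n{\left(-114 \right)} + 31072\right) = \left(-6114 + 16829\right) \left(\left(-7 - -570\right) + 31072\right) = 10715 \left(\left(-7 + 570\right) + 31072\right) = 10715 \left(563 + 31072\right) = 10715 \cdot 31635 = 338969025$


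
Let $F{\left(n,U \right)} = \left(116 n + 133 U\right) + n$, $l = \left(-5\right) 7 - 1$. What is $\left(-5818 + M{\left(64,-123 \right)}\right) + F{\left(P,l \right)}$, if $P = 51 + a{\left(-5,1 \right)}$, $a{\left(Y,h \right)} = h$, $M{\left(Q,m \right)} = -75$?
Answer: $-4597$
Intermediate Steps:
$l = -36$ ($l = -35 - 1 = -36$)
$P = 52$ ($P = 51 + 1 = 52$)
$F{\left(n,U \right)} = 117 n + 133 U$
$\left(-5818 + M{\left(64,-123 \right)}\right) + F{\left(P,l \right)} = \left(-5818 - 75\right) + \left(117 \cdot 52 + 133 \left(-36\right)\right) = -5893 + \left(6084 - 4788\right) = -5893 + 1296 = -4597$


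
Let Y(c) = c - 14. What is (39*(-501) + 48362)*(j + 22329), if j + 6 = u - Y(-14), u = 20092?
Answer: 1223334589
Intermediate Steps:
Y(c) = -14 + c
j = 20114 (j = -6 + (20092 - (-14 - 14)) = -6 + (20092 - 1*(-28)) = -6 + (20092 + 28) = -6 + 20120 = 20114)
(39*(-501) + 48362)*(j + 22329) = (39*(-501) + 48362)*(20114 + 22329) = (-19539 + 48362)*42443 = 28823*42443 = 1223334589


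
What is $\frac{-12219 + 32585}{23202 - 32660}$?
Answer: $- \frac{10183}{4729} \approx -2.1533$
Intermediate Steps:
$\frac{-12219 + 32585}{23202 - 32660} = \frac{20366}{-9458} = 20366 \left(- \frac{1}{9458}\right) = - \frac{10183}{4729}$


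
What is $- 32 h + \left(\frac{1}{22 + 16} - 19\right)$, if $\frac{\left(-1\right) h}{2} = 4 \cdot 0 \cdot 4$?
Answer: $- \frac{721}{38} \approx -18.974$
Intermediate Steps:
$h = 0$ ($h = - 2 \cdot 4 \cdot 0 \cdot 4 = - 2 \cdot 0 \cdot 4 = \left(-2\right) 0 = 0$)
$- 32 h + \left(\frac{1}{22 + 16} - 19\right) = \left(-32\right) 0 + \left(\frac{1}{22 + 16} - 19\right) = 0 - \left(19 - \frac{1}{38}\right) = 0 + \left(\frac{1}{38} - 19\right) = 0 - \frac{721}{38} = - \frac{721}{38}$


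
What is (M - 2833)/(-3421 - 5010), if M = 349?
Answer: 2484/8431 ≈ 0.29463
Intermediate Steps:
(M - 2833)/(-3421 - 5010) = (349 - 2833)/(-3421 - 5010) = -2484/(-8431) = -2484*(-1/8431) = 2484/8431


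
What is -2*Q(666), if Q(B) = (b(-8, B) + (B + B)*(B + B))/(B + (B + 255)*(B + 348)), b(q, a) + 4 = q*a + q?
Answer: -147407/38940 ≈ -3.7855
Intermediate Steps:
b(q, a) = -4 + q + a*q (b(q, a) = -4 + (q*a + q) = -4 + (a*q + q) = -4 + (q + a*q) = -4 + q + a*q)
Q(B) = (-12 - 8*B + 4*B²)/(B + (255 + B)*(348 + B)) (Q(B) = ((-4 - 8 + B*(-8)) + (B + B)*(B + B))/(B + (B + 255)*(B + 348)) = ((-4 - 8 - 8*B) + (2*B)*(2*B))/(B + (255 + B)*(348 + B)) = ((-12 - 8*B) + 4*B²)/(B + (255 + B)*(348 + B)) = (-12 - 8*B + 4*B²)/(B + (255 + B)*(348 + B)))
-2*Q(666) = -8*(-3 + 666² - 2*666)/(88740 + 666² + 604*666) = -8*(-3 + 443556 - 1332)/(88740 + 443556 + 402264) = -8*442221/934560 = -2*147407/77880 = -147407/38940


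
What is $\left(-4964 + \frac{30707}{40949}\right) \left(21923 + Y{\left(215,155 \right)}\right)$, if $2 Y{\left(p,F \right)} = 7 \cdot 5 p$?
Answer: $- \frac{10440648666859}{81898} \approx -1.2748 \cdot 10^{8}$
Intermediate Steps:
$Y{\left(p,F \right)} = \frac{35 p}{2}$ ($Y{\left(p,F \right)} = \frac{7 \cdot 5 p}{2} = \frac{35 p}{2}$)
$\left(-4964 + \frac{30707}{40949}\right) \left(21923 + Y{\left(215,155 \right)}\right) = \left(-4964 + \frac{30707}{40949}\right) \left(21923 + \frac{35}{2} \cdot 215\right) = \left(-4964 + 30707 \cdot \frac{1}{40949}\right) \left(21923 + \frac{7525}{2}\right) = \left(-4964 + \frac{30707}{40949}\right) \frac{51371}{2} = \left(- \frac{203240129}{40949}\right) \frac{51371}{2} = - \frac{10440648666859}{81898}$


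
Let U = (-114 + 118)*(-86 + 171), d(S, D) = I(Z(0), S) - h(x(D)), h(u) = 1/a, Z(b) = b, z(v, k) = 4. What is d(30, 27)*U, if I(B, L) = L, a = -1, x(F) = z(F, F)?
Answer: 10540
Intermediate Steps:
x(F) = 4
h(u) = -1 (h(u) = 1/(-1) = -1)
d(S, D) = 1 + S (d(S, D) = S - 1*(-1) = S + 1 = 1 + S)
U = 340 (U = 4*85 = 340)
d(30, 27)*U = (1 + 30)*340 = 31*340 = 10540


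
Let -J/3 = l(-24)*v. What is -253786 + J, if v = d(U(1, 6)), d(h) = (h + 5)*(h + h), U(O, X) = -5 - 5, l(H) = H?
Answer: -246586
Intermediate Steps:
U(O, X) = -10
d(h) = 2*h*(5 + h) (d(h) = (5 + h)*(2*h) = 2*h*(5 + h))
v = 100 (v = 2*(-10)*(5 - 10) = 2*(-10)*(-5) = 100)
J = 7200 (J = -(-72)*100 = -3*(-2400) = 7200)
-253786 + J = -253786 + 7200 = -246586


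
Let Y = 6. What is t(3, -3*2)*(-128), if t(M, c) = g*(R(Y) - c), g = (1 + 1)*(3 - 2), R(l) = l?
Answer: -3072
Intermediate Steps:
g = 2 (g = 2*1 = 2)
t(M, c) = 12 - 2*c (t(M, c) = 2*(6 - c) = 12 - 2*c)
t(3, -3*2)*(-128) = (12 - (-6)*2)*(-128) = (12 - 2*(-6))*(-128) = (12 + 12)*(-128) = 24*(-128) = -3072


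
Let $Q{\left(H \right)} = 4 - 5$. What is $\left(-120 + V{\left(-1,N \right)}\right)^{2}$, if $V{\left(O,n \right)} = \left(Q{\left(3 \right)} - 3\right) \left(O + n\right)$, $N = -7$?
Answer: $7744$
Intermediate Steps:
$Q{\left(H \right)} = -1$ ($Q{\left(H \right)} = 4 - 5 = -1$)
$V{\left(O,n \right)} = - 4 O - 4 n$ ($V{\left(O,n \right)} = \left(-1 - 3\right) \left(O + n\right) = - 4 \left(O + n\right) = - 4 O - 4 n$)
$\left(-120 + V{\left(-1,N \right)}\right)^{2} = \left(-120 - -32\right)^{2} = \left(-120 + \left(4 + 28\right)\right)^{2} = \left(-120 + 32\right)^{2} = \left(-88\right)^{2} = 7744$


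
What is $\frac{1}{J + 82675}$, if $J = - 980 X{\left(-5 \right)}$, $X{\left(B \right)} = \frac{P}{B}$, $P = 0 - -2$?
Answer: $\frac{1}{83067} \approx 1.2038 \cdot 10^{-5}$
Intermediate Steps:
$P = 2$ ($P = 0 + 2 = 2$)
$X{\left(B \right)} = \frac{2}{B}$
$J = 392$ ($J = - 980 \frac{2}{-5} = - 980 \cdot 2 \left(- \frac{1}{5}\right) = \left(-980\right) \left(- \frac{2}{5}\right) = 392$)
$\frac{1}{J + 82675} = \frac{1}{392 + 82675} = \frac{1}{83067}$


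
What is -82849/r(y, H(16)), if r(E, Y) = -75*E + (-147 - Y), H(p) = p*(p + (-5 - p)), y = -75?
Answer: -82849/5558 ≈ -14.906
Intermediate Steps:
H(p) = -5*p (H(p) = p*(-5) = -5*p)
r(E, Y) = -147 - Y - 75*E
-82849/r(y, H(16)) = -82849/(-147 - (-5)*16 - 75*(-75)) = -82849/(-147 - 1*(-80) + 5625) = -82849/(-147 + 80 + 5625) = -82849/5558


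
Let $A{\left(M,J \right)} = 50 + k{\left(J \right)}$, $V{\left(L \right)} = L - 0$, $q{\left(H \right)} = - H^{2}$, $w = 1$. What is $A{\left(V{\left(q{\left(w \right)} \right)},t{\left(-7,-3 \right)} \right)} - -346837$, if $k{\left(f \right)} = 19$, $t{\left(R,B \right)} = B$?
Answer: $346906$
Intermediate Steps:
$V{\left(L \right)} = L$ ($V{\left(L \right)} = L + 0 = L$)
$A{\left(M,J \right)} = 69$ ($A{\left(M,J \right)} = 50 + 19 = 69$)
$A{\left(V{\left(q{\left(w \right)} \right)},t{\left(-7,-3 \right)} \right)} - -346837 = 69 - -346837 = 69 + 346837 = 346906$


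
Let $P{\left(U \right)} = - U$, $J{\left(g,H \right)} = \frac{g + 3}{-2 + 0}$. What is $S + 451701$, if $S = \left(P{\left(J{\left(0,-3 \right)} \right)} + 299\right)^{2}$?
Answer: $\frac{2168005}{4} \approx 5.42 \cdot 10^{5}$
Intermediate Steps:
$J{\left(g,H \right)} = - \frac{3}{2} - \frac{g}{2}$ ($J{\left(g,H \right)} = \frac{3 + g}{-2} = \left(3 + g\right) \left(- \frac{1}{2}\right) = - \frac{3}{2} - \frac{g}{2}$)
$S = \frac{361201}{4}$ ($S = \left(- (- \frac{3}{2} - 0) + 299\right)^{2} = \left(- (- \frac{3}{2} + 0) + 299\right)^{2} = \left(\left(-1\right) \left(- \frac{3}{2}\right) + 299\right)^{2} = \left(\frac{3}{2} + 299\right)^{2} = \left(\frac{601}{2}\right)^{2} = \frac{361201}{4} \approx 90300.0$)
$S + 451701 = \frac{361201}{4} + 451701 = \frac{2168005}{4}$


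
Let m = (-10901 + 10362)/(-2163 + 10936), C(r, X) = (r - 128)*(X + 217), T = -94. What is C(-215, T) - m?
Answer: -370123558/8773 ≈ -42189.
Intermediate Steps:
C(r, X) = (-128 + r)*(217 + X)
m = -539/8773 ≈ -0.061439
C(-215, T) - m = (-27776 - 128*(-94) + 217*(-215) - 94*(-215)) - 1*(-539/8773) = (-27776 + 12032 - 46655 + 20210) + 539/8773 = -42189 + 539/8773 = -370123558/8773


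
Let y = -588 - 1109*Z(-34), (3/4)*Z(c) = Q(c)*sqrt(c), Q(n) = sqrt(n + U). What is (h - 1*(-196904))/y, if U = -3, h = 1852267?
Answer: 2711053233/6187983268 + 6817591917*sqrt(1258)/6187983268 ≈ 39.515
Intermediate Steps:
Q(n) = sqrt(-3 + n) (Q(n) = sqrt(n - 3) = sqrt(-3 + n))
Z(c) = 4*sqrt(c)*sqrt(-3 + c)/3 (Z(c) = 4*(sqrt(-3 + c)*sqrt(c))/3 = 4*(sqrt(c)*sqrt(-3 + c))/3 = 4*sqrt(c)*sqrt(-3 + c)/3)
y = -588 + 4436*sqrt(1258)/3 (y = -588 - 4436*sqrt(-34)*sqrt(-3 - 34)/3 = -588 - 4436*I*sqrt(34)*sqrt(-37)/3 = -588 - 4436*I*sqrt(34)*I*sqrt(37)/3 = -588 - (-4436)*sqrt(1258)/3 = -588 + 4436*sqrt(1258)/3 ≈ 51858.)
(h - 1*(-196904))/y = (1852267 - 1*(-196904))/(-588 + 4436*sqrt(1258)/3) = (1852267 + 196904)/(-588 + 4436*sqrt(1258)/3) = 2049171/(-588 + 4436*sqrt(1258)/3)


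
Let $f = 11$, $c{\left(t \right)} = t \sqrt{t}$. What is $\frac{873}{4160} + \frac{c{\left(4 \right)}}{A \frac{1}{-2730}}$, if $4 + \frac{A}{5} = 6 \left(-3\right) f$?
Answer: $\frac{9173613}{420160} \approx 21.834$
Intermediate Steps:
$c{\left(t \right)} = t^{\frac{3}{2}}$
$A = -1010$ ($A = -20 + 5 \cdot 6 \left(-3\right) 11 = -20 + 5 \left(\left(-18\right) 11\right) = -20 + 5 \left(-198\right) = -20 - 990 = -1010$)
$\frac{873}{4160} + \frac{c{\left(4 \right)}}{A \frac{1}{-2730}} = \frac{873}{4160} + \frac{4^{\frac{3}{2}}}{\left(-1010\right) \frac{1}{-2730}} = 873 \cdot \frac{1}{4160} + \frac{8}{\left(-1010\right) \left(- \frac{1}{2730}\right)} = \frac{873}{4160} + \frac{8}{\frac{101}{273}} = \frac{873}{4160} + 8 \cdot \frac{273}{101} = \frac{873}{4160} + \frac{2184}{101} = \frac{9173613}{420160}$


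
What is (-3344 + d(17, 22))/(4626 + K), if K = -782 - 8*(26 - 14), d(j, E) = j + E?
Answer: -3305/3748 ≈ -0.88180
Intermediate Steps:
d(j, E) = E + j
K = -878 (K = -782 - 8*12 = -782 - 96 = -878)
(-3344 + d(17, 22))/(4626 + K) = (-3344 + (22 + 17))/(4626 - 878) = (-3344 + 39)/3748 = -3305*1/3748 = -3305/3748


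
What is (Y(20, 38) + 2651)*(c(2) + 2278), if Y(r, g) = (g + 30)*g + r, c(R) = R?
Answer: 11981400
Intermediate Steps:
Y(r, g) = r + g*(30 + g) (Y(r, g) = (30 + g)*g + r = g*(30 + g) + r = r + g*(30 + g))
(Y(20, 38) + 2651)*(c(2) + 2278) = ((20 + 38**2 + 30*38) + 2651)*(2 + 2278) = ((20 + 1444 + 1140) + 2651)*2280 = (2604 + 2651)*2280 = 5255*2280 = 11981400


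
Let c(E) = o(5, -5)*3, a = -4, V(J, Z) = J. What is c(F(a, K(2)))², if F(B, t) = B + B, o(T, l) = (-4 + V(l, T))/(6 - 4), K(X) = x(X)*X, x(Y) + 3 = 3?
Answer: 729/4 ≈ 182.25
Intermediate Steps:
x(Y) = 0 (x(Y) = -3 + 3 = 0)
K(X) = 0 (K(X) = 0*X = 0)
o(T, l) = -2 + l/2 (o(T, l) = (-4 + l)/(6 - 4) = (-4 + l)/2 = (-4 + l)*(½) = -2 + l/2)
F(B, t) = 2*B
c(E) = -27/2 (c(E) = (-2 + (½)*(-5))*3 = (-2 - 5/2)*3 = -9/2*3 = -27/2)
c(F(a, K(2)))² = (-27/2)² = 729/4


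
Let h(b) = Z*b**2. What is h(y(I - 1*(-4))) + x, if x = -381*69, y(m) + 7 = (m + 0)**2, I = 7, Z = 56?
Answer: 701487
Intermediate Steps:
y(m) = -7 + m**2 (y(m) = -7 + (m + 0)**2 = -7 + m**2)
h(b) = 56*b**2
x = -26289
h(y(I - 1*(-4))) + x = 56*(-7 + (7 - 1*(-4))**2)**2 - 26289 = 56*(-7 + (7 + 4)**2)**2 - 26289 = 56*(-7 + 11**2)**2 - 26289 = 56*(-7 + 121)**2 - 26289 = 56*114**2 - 26289 = 56*12996 - 26289 = 727776 - 26289 = 701487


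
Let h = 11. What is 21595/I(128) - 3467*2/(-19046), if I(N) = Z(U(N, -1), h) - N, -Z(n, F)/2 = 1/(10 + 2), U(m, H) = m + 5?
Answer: -1231228987/7323187 ≈ -168.13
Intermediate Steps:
U(m, H) = 5 + m
Z(n, F) = -1/6 (Z(n, F) = -2/(10 + 2) = -2/12 = -2*1/12 = -1/6)
I(N) = -1/6 - N
21595/I(128) - 3467*2/(-19046) = 21595/(-1/6 - 1*128) - 3467*2/(-19046) = 21595/(-1/6 - 128) - 6934*(-1/19046) = 21595/(-769/6) + 3467/9523 = 21595*(-6/769) + 3467/9523 = -129570/769 + 3467/9523 = -1231228987/7323187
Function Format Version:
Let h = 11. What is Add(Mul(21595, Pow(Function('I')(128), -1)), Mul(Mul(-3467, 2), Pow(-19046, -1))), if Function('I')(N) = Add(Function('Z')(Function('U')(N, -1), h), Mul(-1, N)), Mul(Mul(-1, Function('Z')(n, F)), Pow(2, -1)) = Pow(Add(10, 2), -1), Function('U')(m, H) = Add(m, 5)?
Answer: Rational(-1231228987, 7323187) ≈ -168.13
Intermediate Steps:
Function('U')(m, H) = Add(5, m)
Function('Z')(n, F) = Rational(-1, 6) (Function('Z')(n, F) = Mul(-2, Pow(Add(10, 2), -1)) = Mul(-2, Pow(12, -1)) = Mul(-2, Rational(1, 12)) = Rational(-1, 6))
Function('I')(N) = Add(Rational(-1, 6), Mul(-1, N))
Add(Mul(21595, Pow(Function('I')(128), -1)), Mul(Mul(-3467, 2), Pow(-19046, -1))) = Add(Mul(21595, Pow(Add(Rational(-1, 6), Mul(-1, 128)), -1)), Mul(Mul(-3467, 2), Pow(-19046, -1))) = Add(Mul(21595, Pow(Add(Rational(-1, 6), -128), -1)), Mul(-6934, Rational(-1, 19046))) = Add(Mul(21595, Pow(Rational(-769, 6), -1)), Rational(3467, 9523)) = Add(Mul(21595, Rational(-6, 769)), Rational(3467, 9523)) = Add(Rational(-129570, 769), Rational(3467, 9523)) = Rational(-1231228987, 7323187)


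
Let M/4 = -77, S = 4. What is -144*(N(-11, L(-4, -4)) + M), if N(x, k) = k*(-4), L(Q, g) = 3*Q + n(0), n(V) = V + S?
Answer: 39744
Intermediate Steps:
M = -308 (M = 4*(-77) = -308)
n(V) = 4 + V (n(V) = V + 4 = 4 + V)
L(Q, g) = 4 + 3*Q (L(Q, g) = 3*Q + (4 + 0) = 3*Q + 4 = 4 + 3*Q)
N(x, k) = -4*k
-144*(N(-11, L(-4, -4)) + M) = -144*(-4*(4 + 3*(-4)) - 308) = -144*(-4*(4 - 12) - 308) = -144*(-4*(-8) - 308) = -144*(32 - 308) = -144*(-276) = 39744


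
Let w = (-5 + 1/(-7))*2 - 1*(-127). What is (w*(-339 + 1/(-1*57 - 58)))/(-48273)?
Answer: 31851562/38859765 ≈ 0.81965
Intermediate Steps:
w = 817/7 (w = (-5 - 1/7)*2 + 127 = -36/7*2 + 127 = -72/7 + 127 = 817/7 ≈ 116.71)
(w*(-339 + 1/(-1*57 - 58)))/(-48273) = (817*(-339 + 1/(-1*57 - 58))/7)/(-48273) = (817*(-339 + 1/(-57 - 58))/7)*(-1/48273) = (817*(-339 + 1/(-115))/7)*(-1/48273) = (817*(-339 - 1/115)/7)*(-1/48273) = ((817/7)*(-38986/115))*(-1/48273) = -31851562/805*(-1/48273) = 31851562/38859765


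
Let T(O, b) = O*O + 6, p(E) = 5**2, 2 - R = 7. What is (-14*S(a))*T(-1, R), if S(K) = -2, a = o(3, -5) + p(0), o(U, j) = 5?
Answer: 196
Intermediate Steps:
R = -5 (R = 2 - 1*7 = 2 - 7 = -5)
p(E) = 25
a = 30 (a = 5 + 25 = 30)
T(O, b) = 6 + O**2 (T(O, b) = O**2 + 6 = 6 + O**2)
(-14*S(a))*T(-1, R) = (-14*(-2))*(6 + (-1)**2) = 28*(6 + 1) = 28*7 = 196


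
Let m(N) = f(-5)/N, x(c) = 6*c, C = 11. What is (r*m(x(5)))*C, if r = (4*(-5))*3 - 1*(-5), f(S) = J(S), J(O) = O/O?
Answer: -121/6 ≈ -20.167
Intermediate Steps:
J(O) = 1
f(S) = 1
r = -55 (r = -20*3 + 5 = -60 + 5 = -55)
m(N) = 1/N
(r*m(x(5)))*C = -55/(6*5)*11 = -55/30*11 = -55*1/30*11 = -11/6*11 = -121/6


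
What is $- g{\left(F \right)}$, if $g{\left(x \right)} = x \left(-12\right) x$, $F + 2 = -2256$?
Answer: $61182768$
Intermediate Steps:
$F = -2258$ ($F = -2 - 2256 = -2258$)
$g{\left(x \right)} = - 12 x^{2}$ ($g{\left(x \right)} = - 12 x x = - 12 x^{2}$)
$- g{\left(F \right)} = - \left(-12\right) \left(-2258\right)^{2} = - \left(-12\right) 5098564 = \left(-1\right) \left(-61182768\right) = 61182768$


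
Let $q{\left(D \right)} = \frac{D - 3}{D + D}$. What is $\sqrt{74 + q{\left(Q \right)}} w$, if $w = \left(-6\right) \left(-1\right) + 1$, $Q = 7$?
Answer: $2 \sqrt{910} \approx 60.332$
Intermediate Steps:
$q{\left(D \right)} = \frac{-3 + D}{2 D}$
$w = 7$ ($w = 6 + 1 = 7$)
$\sqrt{74 + q{\left(Q \right)}} w = \sqrt{74 + \frac{-3 + 7}{2 \cdot 7}} \cdot 7 = \sqrt{74 + \frac{1}{2} \cdot \frac{1}{7} \cdot 4} \cdot 7 = \sqrt{74 + \frac{2}{7}} \cdot 7 = \sqrt{\frac{520}{7}} \cdot 7 = \frac{2 \sqrt{910}}{7} \cdot 7 = 2 \sqrt{910}$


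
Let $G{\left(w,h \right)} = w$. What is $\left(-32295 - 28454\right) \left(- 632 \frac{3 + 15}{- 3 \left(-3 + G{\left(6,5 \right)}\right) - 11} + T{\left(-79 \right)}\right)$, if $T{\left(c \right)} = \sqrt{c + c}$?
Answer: $- \frac{172770156}{5} - 60749 i \sqrt{158} \approx -3.4554 \cdot 10^{7} - 7.636 \cdot 10^{5} i$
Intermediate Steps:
$T{\left(c \right)} = \sqrt{2} \sqrt{c}$ ($T{\left(c \right)} = \sqrt{2 c} = \sqrt{2} \sqrt{c}$)
$\left(-32295 - 28454\right) \left(- 632 \frac{3 + 15}{- 3 \left(-3 + G{\left(6,5 \right)}\right) - 11} + T{\left(-79 \right)}\right) = \left(-32295 - 28454\right) \left(- 632 \frac{3 + 15}{- 3 \left(-3 + 6\right) - 11} + \sqrt{2} \sqrt{-79}\right) = - 60749 \left(- 632 \frac{18}{\left(-3\right) 3 - 11} + \sqrt{2} i \sqrt{79}\right) = - 60749 \left(- 632 \frac{18}{-9 - 11} + i \sqrt{158}\right) = - 60749 \left(- 632 \frac{18}{-20} + i \sqrt{158}\right) = - 60749 \left(- 632 \cdot 18 \left(- \frac{1}{20}\right) + i \sqrt{158}\right) = - 60749 \left(\left(-632\right) \left(- \frac{9}{10}\right) + i \sqrt{158}\right) = - 60749 \left(\frac{2844}{5} + i \sqrt{158}\right) = - \frac{172770156}{5} - 60749 i \sqrt{158}$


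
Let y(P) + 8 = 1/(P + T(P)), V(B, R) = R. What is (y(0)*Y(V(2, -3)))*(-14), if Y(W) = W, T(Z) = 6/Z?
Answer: nan ≈ nan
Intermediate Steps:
y(P) = -8 + 1/(P + 6/P)
(y(0)*Y(V(2, -3)))*(-14) = (((-48 + 0 - 8*0**2)/(6 + 0**2))*(-3))*(-14) = (((-48 + 0 - 8*0)/(6 + 0))*(-3))*(-14) = (((-48 + 0 + 0)/6)*(-3))*(-14) = (((1/6)*(-48))*(-3))*(-14) = -8*(-3)*(-14) = 24*(-14) = -336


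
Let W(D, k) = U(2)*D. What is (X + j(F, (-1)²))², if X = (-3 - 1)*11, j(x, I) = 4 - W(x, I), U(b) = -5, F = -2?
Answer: 2500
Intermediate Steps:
W(D, k) = -5*D
j(x, I) = 4 + 5*x (j(x, I) = 4 - (-5)*x = 4 + 5*x)
X = -44 (X = -4*11 = -44)
(X + j(F, (-1)²))² = (-44 + (4 + 5*(-2)))² = (-44 + (4 - 10))² = (-44 - 6)² = (-50)² = 2500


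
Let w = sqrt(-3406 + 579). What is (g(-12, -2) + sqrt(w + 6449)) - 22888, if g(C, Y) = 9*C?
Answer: -22996 + sqrt(6449 + I*sqrt(2827)) ≈ -22916.0 + 0.33104*I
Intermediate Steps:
w = I*sqrt(2827) (w = sqrt(-2827) = I*sqrt(2827) ≈ 53.17*I)
(g(-12, -2) + sqrt(w + 6449)) - 22888 = (9*(-12) + sqrt(I*sqrt(2827) + 6449)) - 22888 = (-108 + sqrt(6449 + I*sqrt(2827))) - 22888 = -22996 + sqrt(6449 + I*sqrt(2827))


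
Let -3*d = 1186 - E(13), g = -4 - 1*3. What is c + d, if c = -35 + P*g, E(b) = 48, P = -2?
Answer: -1201/3 ≈ -400.33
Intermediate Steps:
g = -7 (g = -4 - 3 = -7)
d = -1138/3 (d = -(1186 - 1*48)/3 = -(1186 - 48)/3 = -⅓*1138 = -1138/3 ≈ -379.33)
c = -21 (c = -35 - 2*(-7) = -35 + 14 = -21)
c + d = -21 - 1138/3 = -1201/3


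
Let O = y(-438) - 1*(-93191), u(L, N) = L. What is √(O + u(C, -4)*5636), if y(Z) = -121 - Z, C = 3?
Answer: 4*√6901 ≈ 332.29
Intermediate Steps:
O = 93508 (O = (-121 - 1*(-438)) - 1*(-93191) = (-121 + 438) + 93191 = 317 + 93191 = 93508)
√(O + u(C, -4)*5636) = √(93508 + 3*5636) = √(93508 + 16908) = √110416 = 4*√6901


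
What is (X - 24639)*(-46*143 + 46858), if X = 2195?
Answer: -904044320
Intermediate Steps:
(X - 24639)*(-46*143 + 46858) = (2195 - 24639)*(-46*143 + 46858) = -22444*(-6578 + 46858) = -22444*40280 = -904044320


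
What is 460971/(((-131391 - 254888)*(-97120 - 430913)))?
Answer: 153657/67989353069 ≈ 2.2600e-6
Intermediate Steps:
460971/(((-131391 - 254888)*(-97120 - 430913))) = 460971/((-386279*(-528033))) = 460971/203968059207 = 460971*(1/203968059207) = 153657/67989353069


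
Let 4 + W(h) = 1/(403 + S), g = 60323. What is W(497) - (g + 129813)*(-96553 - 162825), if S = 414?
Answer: 40292066945069/817 ≈ 4.9317e+10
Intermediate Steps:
W(h) = -3267/817 (W(h) = -4 + 1/(403 + 414) = -4 + 1/817 = -3267/817)
W(497) - (g + 129813)*(-96553 - 162825) = -3267/817 - (60323 + 129813)*(-96553 - 162825) = -3267/817 - 190136*(-259378) = -3267/817 - 1*(-49317095408) = -3267/817 + 49317095408 = 40292066945069/817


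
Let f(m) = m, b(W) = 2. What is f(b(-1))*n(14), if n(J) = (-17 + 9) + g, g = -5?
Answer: -26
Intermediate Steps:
n(J) = -13 (n(J) = (-17 + 9) - 5 = -8 - 5 = -13)
f(b(-1))*n(14) = 2*(-13) = -26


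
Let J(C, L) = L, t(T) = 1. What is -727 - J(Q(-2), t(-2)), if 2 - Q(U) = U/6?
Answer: -728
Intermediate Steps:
Q(U) = 2 - U/6
-727 - J(Q(-2), t(-2)) = -727 - 1*1 = -727 - 1 = -728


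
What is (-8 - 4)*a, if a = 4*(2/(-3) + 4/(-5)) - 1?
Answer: 412/5 ≈ 82.400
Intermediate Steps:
a = -103/15 (a = 4*(2*(-⅓) + 4*(-⅕)) - 1 = 4*(-⅔ - ⅘) - 1 = 4*(-22/15) - 1 = -88/15 - 1 = -103/15 ≈ -6.8667)
(-8 - 4)*a = (-8 - 4)*(-103/15) = -12*(-103/15) = 412/5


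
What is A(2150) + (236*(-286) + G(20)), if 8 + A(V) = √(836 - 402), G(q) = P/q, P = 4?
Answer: -337519/5 + √434 ≈ -67483.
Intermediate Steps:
G(q) = 4/q
A(V) = -8 + √434 (A(V) = -8 + √(836 - 402) = -8 + √434)
A(2150) + (236*(-286) + G(20)) = (-8 + √434) + (236*(-286) + 4/20) = (-8 + √434) + (-67496 + 4*(1/20)) = (-8 + √434) + (-67496 + ⅕) = (-8 + √434) - 337479/5 = -337519/5 + √434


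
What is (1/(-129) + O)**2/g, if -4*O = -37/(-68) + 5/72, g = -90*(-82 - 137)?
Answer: 230181125/174717476886528 ≈ 1.3174e-6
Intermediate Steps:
g = 19710 (g = -90*(-219) = 19710)
O = -751/4896 (O = -(-37/(-68) + 5/72)/4 = -(-37*(-1/68) + 5*(1/72))/4 = -(37/68 + 5/72)/4 = -1/4*751/1224 = -751/4896 ≈ -0.15339)
(1/(-129) + O)**2/g = (1/(-129) - 751/4896)**2/19710 = (-1/129 - 751/4896)**2*(1/19710) = (-33925/210528)**2*(1/19710) = (1150905625/44322038784)*(1/19710) = 230181125/174717476886528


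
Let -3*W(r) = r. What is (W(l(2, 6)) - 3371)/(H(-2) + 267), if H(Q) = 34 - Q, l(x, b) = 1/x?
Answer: -20227/1818 ≈ -11.126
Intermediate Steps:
W(r) = -r/3
(W(l(2, 6)) - 3371)/(H(-2) + 267) = (-1/3/2 - 3371)/((34 - 1*(-2)) + 267) = (-1/3*1/2 - 3371)/((34 + 2) + 267) = (-1/6 - 3371)/(36 + 267) = -20227/6/303 = -20227/6*1/303 = -20227/1818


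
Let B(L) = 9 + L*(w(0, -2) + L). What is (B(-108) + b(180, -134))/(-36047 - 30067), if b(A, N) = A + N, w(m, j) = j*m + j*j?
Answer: -11287/66114 ≈ -0.17072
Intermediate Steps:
w(m, j) = j² + j*m (w(m, j) = j*m + j² = j² + j*m)
B(L) = 9 + L*(4 + L) (B(L) = 9 + L*(-2*(-2 + 0) + L) = 9 + L*(-2*(-2) + L) = 9 + L*(4 + L))
(B(-108) + b(180, -134))/(-36047 - 30067) = ((9 + (-108)² + 4*(-108)) + (180 - 134))/(-36047 - 30067) = ((9 + 11664 - 432) + 46)/(-66114) = (11241 + 46)*(-1/66114) = 11287*(-1/66114) = -11287/66114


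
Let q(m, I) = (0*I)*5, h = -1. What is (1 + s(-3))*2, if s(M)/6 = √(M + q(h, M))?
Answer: 2 + 12*I*√3 ≈ 2.0 + 20.785*I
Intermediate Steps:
q(m, I) = 0 (q(m, I) = 0*5 = 0)
s(M) = 6*√M (s(M) = 6*√(M + 0) = 6*√M)
(1 + s(-3))*2 = (1 + 6*√(-3))*2 = (1 + 6*(I*√3))*2 = (1 + 6*I*√3)*2 = 2 + 12*I*√3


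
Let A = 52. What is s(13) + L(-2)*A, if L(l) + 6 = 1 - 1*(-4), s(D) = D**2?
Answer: 117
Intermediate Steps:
L(l) = -1 (L(l) = -6 + (1 - 1*(-4)) = -6 + (1 + 4) = -6 + 5 = -1)
s(13) + L(-2)*A = 13**2 - 1*52 = 169 - 52 = 117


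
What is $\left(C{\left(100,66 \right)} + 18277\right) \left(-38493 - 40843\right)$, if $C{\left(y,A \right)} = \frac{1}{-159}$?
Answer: $- \frac{230553748112}{159} \approx -1.45 \cdot 10^{9}$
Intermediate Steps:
$C{\left(y,A \right)} = - \frac{1}{159}$
$\left(C{\left(100,66 \right)} + 18277\right) \left(-38493 - 40843\right) = \left(- \frac{1}{159} + 18277\right) \left(-38493 - 40843\right) = \frac{2906042}{159} \left(-79336\right) = - \frac{230553748112}{159}$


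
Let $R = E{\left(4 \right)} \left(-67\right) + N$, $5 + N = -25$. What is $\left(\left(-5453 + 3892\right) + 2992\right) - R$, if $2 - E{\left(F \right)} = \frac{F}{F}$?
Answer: $1528$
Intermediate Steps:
$N = -30$ ($N = -5 - 25 = -30$)
$E{\left(F \right)} = 1$ ($E{\left(F \right)} = 2 - \frac{F}{F} = 2 - 1 = 1$)
$R = -97$ ($R = 1 \left(-67\right) - 30 = -67 - 30 = -97$)
$\left(\left(-5453 + 3892\right) + 2992\right) - R = \left(\left(-5453 + 3892\right) + 2992\right) - -97 = \left(-1561 + 2992\right) + 97 = 1431 + 97 = 1528$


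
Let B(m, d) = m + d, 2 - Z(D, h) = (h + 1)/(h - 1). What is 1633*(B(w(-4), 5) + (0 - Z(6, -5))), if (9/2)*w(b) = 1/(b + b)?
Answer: 213923/36 ≈ 5942.3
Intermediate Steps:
Z(D, h) = 2 - (1 + h)/(-1 + h) (Z(D, h) = 2 - (h + 1)/(h - 1) = 2 - (1 + h)/(-1 + h))
w(b) = 1/(9*b) (w(b) = 2/(9*(b + b)) = 2/(9*((2*b))) = 2*(1/(2*b))/9 = 1/(9*b))
B(m, d) = d + m
1633*(B(w(-4), 5) + (0 - Z(6, -5))) = 1633*((5 + (⅑)/(-4)) + (0 - (-3 - 5)/(-1 - 5))) = 1633*((5 + (⅑)*(-¼)) + (0 - (-8)/(-6))) = 1633*((5 - 1/36) + (0 - (-1)*(-8)/6)) = 1633*(179/36 + (0 - 1*4/3)) = 1633*(179/36 + (0 - 4/3)) = 1633*(179/36 - 4/3) = 1633*(131/36) = 213923/36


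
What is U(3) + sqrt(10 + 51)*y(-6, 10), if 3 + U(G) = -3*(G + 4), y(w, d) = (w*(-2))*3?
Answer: -24 + 36*sqrt(61) ≈ 257.17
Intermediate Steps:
y(w, d) = -6*w (y(w, d) = -2*w*3 = -6*w)
U(G) = -15 - 3*G (U(G) = -3 - 3*(G + 4) = -3 - 3*(4 + G) = -3 + (-12 - 3*G) = -15 - 3*G)
U(3) + sqrt(10 + 51)*y(-6, 10) = (-15 - 3*3) + sqrt(10 + 51)*(-6*(-6)) = (-15 - 9) + sqrt(61)*36 = -24 + 36*sqrt(61)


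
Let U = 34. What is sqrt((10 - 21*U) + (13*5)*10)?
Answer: 3*I*sqrt(6) ≈ 7.3485*I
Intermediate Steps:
sqrt((10 - 21*U) + (13*5)*10) = sqrt((10 - 21*34) + (13*5)*10) = sqrt((10 - 714) + 65*10) = sqrt(-704 + 650) = sqrt(-54) = 3*I*sqrt(6)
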